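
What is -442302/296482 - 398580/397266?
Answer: -335483267/134454587 ≈ -2.4951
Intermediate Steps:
-442302/296482 - 398580/397266 = -442302*1/296482 - 398580*1/397266 = -221151/148241 - 910/907 = -335483267/134454587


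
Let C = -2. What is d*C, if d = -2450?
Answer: 4900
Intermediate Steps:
d*C = -2450*(-2) = 4900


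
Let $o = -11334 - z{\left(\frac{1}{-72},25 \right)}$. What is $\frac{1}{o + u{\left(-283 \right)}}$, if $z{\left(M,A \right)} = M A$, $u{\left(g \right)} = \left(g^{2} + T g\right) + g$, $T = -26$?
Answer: $\frac{72}{5459785} \approx 1.3187 \cdot 10^{-5}$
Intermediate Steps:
$u{\left(g \right)} = g^{2} - 25 g$ ($u{\left(g \right)} = \left(g^{2} - 26 g\right) + g = g^{2} - 25 g$)
$z{\left(M,A \right)} = A M$
$o = - \frac{816023}{72}$ ($o = -11334 - \frac{25}{-72} = -11334 - 25 \left(- \frac{1}{72}\right) = -11334 - - \frac{25}{72} = -11334 + \frac{25}{72} = - \frac{816023}{72} \approx -11334.0$)
$\frac{1}{o + u{\left(-283 \right)}} = \frac{1}{- \frac{816023}{72} - 283 \left(-25 - 283\right)} = \frac{1}{- \frac{816023}{72} - -87164} = \frac{1}{- \frac{816023}{72} + 87164} = \frac{1}{\frac{5459785}{72}} = \frac{72}{5459785}$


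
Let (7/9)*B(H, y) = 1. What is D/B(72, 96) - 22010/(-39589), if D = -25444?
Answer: -7050919522/356301 ≈ -19789.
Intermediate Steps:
B(H, y) = 9/7 (B(H, y) = (9/7)*1 = 9/7)
D/B(72, 96) - 22010/(-39589) = -25444/9/7 - 22010/(-39589) = -25444*7/9 - 22010*(-1/39589) = -178108/9 + 22010/39589 = -7050919522/356301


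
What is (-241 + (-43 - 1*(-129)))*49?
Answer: -7595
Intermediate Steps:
(-241 + (-43 - 1*(-129)))*49 = (-241 + (-43 + 129))*49 = (-241 + 86)*49 = -155*49 = -7595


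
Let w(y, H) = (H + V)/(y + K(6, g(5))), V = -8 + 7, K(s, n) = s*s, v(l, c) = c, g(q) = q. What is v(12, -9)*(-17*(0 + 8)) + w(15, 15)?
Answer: 62438/51 ≈ 1224.3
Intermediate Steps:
K(s, n) = s²
V = -1
w(y, H) = (-1 + H)/(36 + y) (w(y, H) = (H - 1)/(y + 6²) = (-1 + H)/(y + 36) = (-1 + H)/(36 + y))
v(12, -9)*(-17*(0 + 8)) + w(15, 15) = -(-153)*(0 + 8) + (-1 + 15)/(36 + 15) = -(-153)*8 + 14/51 = -9*(-136) + (1/51)*14 = 1224 + 14/51 = 62438/51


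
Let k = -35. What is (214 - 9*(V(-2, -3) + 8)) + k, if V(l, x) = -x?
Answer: 80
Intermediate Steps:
(214 - 9*(V(-2, -3) + 8)) + k = (214 - 9*(-1*(-3) + 8)) - 35 = (214 - 9*(3 + 8)) - 35 = (214 - 9*11) - 35 = (214 - 99) - 35 = 115 - 35 = 80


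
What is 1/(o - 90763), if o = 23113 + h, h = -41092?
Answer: -1/108742 ≈ -9.1961e-6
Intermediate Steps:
o = -17979 (o = 23113 - 41092 = -17979)
1/(o - 90763) = 1/(-17979 - 90763) = 1/(-108742) = -1/108742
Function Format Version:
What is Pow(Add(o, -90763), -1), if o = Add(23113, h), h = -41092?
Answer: Rational(-1, 108742) ≈ -9.1961e-6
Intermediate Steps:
o = -17979 (o = Add(23113, -41092) = -17979)
Pow(Add(o, -90763), -1) = Pow(Add(-17979, -90763), -1) = Pow(-108742, -1) = Rational(-1, 108742)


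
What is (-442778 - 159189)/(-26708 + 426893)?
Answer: -601967/400185 ≈ -1.5042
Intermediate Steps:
(-442778 - 159189)/(-26708 + 426893) = -601967/400185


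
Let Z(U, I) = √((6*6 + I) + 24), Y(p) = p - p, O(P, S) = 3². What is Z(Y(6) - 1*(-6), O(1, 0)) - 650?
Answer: -650 + √69 ≈ -641.69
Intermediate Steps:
O(P, S) = 9
Y(p) = 0
Z(U, I) = √(60 + I) (Z(U, I) = √((36 + I) + 24) = √(60 + I))
Z(Y(6) - 1*(-6), O(1, 0)) - 650 = √(60 + 9) - 650 = √69 - 650 = -650 + √69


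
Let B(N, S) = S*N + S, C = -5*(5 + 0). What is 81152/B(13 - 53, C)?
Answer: 81152/975 ≈ 83.233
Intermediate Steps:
C = -25 (C = -5*5 = -25)
B(N, S) = S + N*S (B(N, S) = N*S + S = S + N*S)
81152/B(13 - 53, C) = 81152/((-25*(1 + (13 - 53)))) = 81152/((-25*(1 - 40))) = 81152/((-25*(-39))) = 81152/975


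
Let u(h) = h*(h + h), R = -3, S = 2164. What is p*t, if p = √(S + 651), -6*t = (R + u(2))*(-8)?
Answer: 20*√2815/3 ≈ 353.71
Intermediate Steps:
u(h) = 2*h² (u(h) = h*(2*h) = 2*h²)
t = 20/3 (t = -(-3 + 2*2²)*(-8)/6 = -(-3 + 2*4)*(-8)/6 = -(-3 + 8)*(-8)/6 = -5*(-8)/6 = -⅙*(-40) = 20/3 ≈ 6.6667)
p = √2815 (p = √(2164 + 651) = √2815 ≈ 53.057)
p*t = √2815*(20/3) = 20*√2815/3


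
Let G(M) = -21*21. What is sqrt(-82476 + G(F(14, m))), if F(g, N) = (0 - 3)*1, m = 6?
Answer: 3*I*sqrt(9213) ≈ 287.95*I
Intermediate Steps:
F(g, N) = -3 (F(g, N) = -3*1 = -3)
G(M) = -441
sqrt(-82476 + G(F(14, m))) = sqrt(-82476 - 441) = sqrt(-82917) = 3*I*sqrt(9213)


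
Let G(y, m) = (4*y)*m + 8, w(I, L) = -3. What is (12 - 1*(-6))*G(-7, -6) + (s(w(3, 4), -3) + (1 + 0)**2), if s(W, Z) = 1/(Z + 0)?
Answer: 9506/3 ≈ 3168.7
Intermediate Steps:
s(W, Z) = 1/Z
G(y, m) = 8 + 4*m*y (G(y, m) = 4*m*y + 8 = 8 + 4*m*y)
(12 - 1*(-6))*G(-7, -6) + (s(w(3, 4), -3) + (1 + 0)**2) = (12 - 1*(-6))*(8 + 4*(-6)*(-7)) + (1/(-3) + (1 + 0)**2) = (12 + 6)*(8 + 168) + (-1/3 + 1**2) = 18*176 + (-1/3 + 1) = 3168 + 2/3 = 9506/3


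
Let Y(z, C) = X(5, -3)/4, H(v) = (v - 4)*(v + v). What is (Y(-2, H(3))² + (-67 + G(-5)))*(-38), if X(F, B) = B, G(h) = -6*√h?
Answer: 20197/8 + 228*I*√5 ≈ 2524.6 + 509.82*I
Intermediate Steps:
H(v) = 2*v*(-4 + v) (H(v) = (-4 + v)*(2*v) = 2*v*(-4 + v))
Y(z, C) = -¾ (Y(z, C) = -3/4 = -3*¼ = -¾)
(Y(-2, H(3))² + (-67 + G(-5)))*(-38) = ((-¾)² + (-67 - 6*I*√5))*(-38) = (9/16 + (-67 - 6*I*√5))*(-38) = (-1063/16 - 6*I*√5)*(-38) = 20197/8 + 228*I*√5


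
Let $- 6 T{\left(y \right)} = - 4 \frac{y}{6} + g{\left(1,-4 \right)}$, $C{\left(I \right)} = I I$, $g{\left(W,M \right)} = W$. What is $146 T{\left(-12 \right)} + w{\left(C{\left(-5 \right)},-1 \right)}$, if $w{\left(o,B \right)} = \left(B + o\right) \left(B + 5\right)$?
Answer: $-123$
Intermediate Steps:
$C{\left(I \right)} = I^{2}$
$w{\left(o,B \right)} = \left(5 + B\right) \left(B + o\right)$ ($w{\left(o,B \right)} = \left(B + o\right) \left(5 + B\right) = \left(5 + B\right) \left(B + o\right)$)
$T{\left(y \right)} = - \frac{1}{6} + \frac{y}{9}$ ($T{\left(y \right)} = - \frac{- 4 \frac{y}{6} + 1}{6} = - \frac{- \frac{2 y}{3} + 1}{6} = - \frac{1 - \frac{2 y}{3}}{6} = - \frac{1}{6} + \frac{y}{9}$)
$146 T{\left(-12 \right)} + w{\left(C{\left(-5 \right)},-1 \right)} = 146 \left(- \frac{1}{6} + \frac{1}{9} \left(-12\right)\right) + \left(\left(-1\right)^{2} + 5 \left(-1\right) + 5 \left(-5\right)^{2} - \left(-5\right)^{2}\right) = 146 \left(- \frac{1}{6} - \frac{4}{3}\right) + \left(1 - 5 + 5 \cdot 25 - 25\right) = 146 \left(- \frac{3}{2}\right) + \left(1 - 5 + 125 - 25\right) = -219 + 96 = -123$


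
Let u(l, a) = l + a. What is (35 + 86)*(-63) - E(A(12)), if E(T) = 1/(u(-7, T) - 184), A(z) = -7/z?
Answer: -17525265/2299 ≈ -7623.0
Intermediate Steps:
u(l, a) = a + l
E(T) = 1/(-191 + T) (E(T) = 1/((T - 7) - 184) = 1/((-7 + T) - 184) = 1/(-191 + T))
(35 + 86)*(-63) - E(A(12)) = (35 + 86)*(-63) - 1/(-191 - 7/12) = 121*(-63) - 1/(-191 - 7*1/12) = -7623 - 1/(-191 - 7/12) = -7623 - 1/(-2299/12) = -7623 - 1*(-12/2299) = -7623 + 12/2299 = -17525265/2299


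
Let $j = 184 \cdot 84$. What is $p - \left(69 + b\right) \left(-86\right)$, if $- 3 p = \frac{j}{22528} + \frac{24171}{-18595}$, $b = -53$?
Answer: $\frac{18015729213}{13090880} \approx 1376.2$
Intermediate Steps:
$j = 15456$
$p = \frac{2678333}{13090880}$ ($p = - \frac{\frac{15456}{22528} + \frac{24171}{-18595}}{3} = - \frac{15456 \cdot \frac{1}{22528} + 24171 \left(- \frac{1}{18595}\right)}{3} = - \frac{\frac{483}{704} - \frac{24171}{18595}}{3} = \left(- \frac{1}{3}\right) \left(- \frac{8034999}{13090880}\right) = \frac{2678333}{13090880} \approx 0.2046$)
$p - \left(69 + b\right) \left(-86\right) = \frac{2678333}{13090880} - \left(69 - 53\right) \left(-86\right) = \frac{2678333}{13090880} - 16 \left(-86\right) = \frac{2678333}{13090880} - -1376 = \frac{2678333}{13090880} + 1376 = \frac{18015729213}{13090880}$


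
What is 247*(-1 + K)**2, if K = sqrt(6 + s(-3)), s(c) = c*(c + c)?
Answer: 6175 - 988*sqrt(6) ≈ 3754.9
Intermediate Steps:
s(c) = 2*c**2 (s(c) = c*(2*c) = 2*c**2)
K = 2*sqrt(6) (K = sqrt(6 + 2*(-3)**2) = sqrt(6 + 2*9) = sqrt(6 + 18) = sqrt(24) = 2*sqrt(6) ≈ 4.8990)
247*(-1 + K)**2 = 247*(-1 + 2*sqrt(6))**2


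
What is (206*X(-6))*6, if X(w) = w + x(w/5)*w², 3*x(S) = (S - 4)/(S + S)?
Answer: 24720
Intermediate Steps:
x(S) = (-4 + S)/(6*S) (x(S) = ((S - 4)/(S + S))/3 = ((-4 + S)/((2*S)))/3 = ((-4 + S)*(1/(2*S)))/3 = ((-4 + S)/(2*S))/3 = (-4 + S)/(6*S))
X(w) = w + 5*w*(-4 + w/5)/6 (X(w) = w + ((-4 + w/5)/(6*((w/5))))*w² = w + ((5/w)*(-4 + w/5)/6)*w² = w + (5*(-4 + w/5)/(6*w))*w² = w + 5*w*(-4 + w/5)/6)
(206*X(-6))*6 = (206*((⅙)*(-6)*(-14 - 6)))*6 = (206*((⅙)*(-6)*(-20)))*6 = (206*20)*6 = 4120*6 = 24720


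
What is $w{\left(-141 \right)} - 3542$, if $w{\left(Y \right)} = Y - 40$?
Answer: $-3723$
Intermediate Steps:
$w{\left(Y \right)} = -40 + Y$ ($w{\left(Y \right)} = Y - 40 = -40 + Y$)
$w{\left(-141 \right)} - 3542 = \left(-40 - 141\right) - 3542 = -181 - 3542 = -3723$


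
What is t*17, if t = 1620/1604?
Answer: 6885/401 ≈ 17.170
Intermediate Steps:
t = 405/401 (t = 1620*(1/1604) = 405/401 ≈ 1.0100)
t*17 = (405/401)*17 = 6885/401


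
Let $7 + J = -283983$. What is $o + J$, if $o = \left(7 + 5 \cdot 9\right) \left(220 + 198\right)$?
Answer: $-262254$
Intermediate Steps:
$o = 21736$ ($o = \left(7 + 45\right) 418 = 52 \cdot 418 = 21736$)
$J = -283990$ ($J = -7 - 283983 = -283990$)
$o + J = 21736 - 283990 = -262254$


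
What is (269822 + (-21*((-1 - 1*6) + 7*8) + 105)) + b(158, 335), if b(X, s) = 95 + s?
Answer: 269328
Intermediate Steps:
(269822 + (-21*((-1 - 1*6) + 7*8) + 105)) + b(158, 335) = (269822 + (-21*((-1 - 1*6) + 7*8) + 105)) + (95 + 335) = (269822 + (-21*((-1 - 6) + 56) + 105)) + 430 = (269822 + (-21*(-7 + 56) + 105)) + 430 = (269822 + (-21*49 + 105)) + 430 = (269822 + (-1029 + 105)) + 430 = (269822 - 924) + 430 = 268898 + 430 = 269328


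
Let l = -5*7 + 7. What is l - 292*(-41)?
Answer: 11944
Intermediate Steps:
l = -28 (l = -35 + 7 = -28)
l - 292*(-41) = -28 - 292*(-41) = -28 + 11972 = 11944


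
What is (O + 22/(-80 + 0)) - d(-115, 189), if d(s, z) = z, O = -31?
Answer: -8811/40 ≈ -220.27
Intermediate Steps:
(O + 22/(-80 + 0)) - d(-115, 189) = (-31 + 22/(-80 + 0)) - 1*189 = (-31 + 22/(-80)) - 189 = (-31 + 22*(-1/80)) - 189 = (-31 - 11/40) - 189 = -1251/40 - 189 = -8811/40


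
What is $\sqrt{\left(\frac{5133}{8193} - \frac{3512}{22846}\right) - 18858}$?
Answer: $\frac{i \sqrt{18352215362503642681}}{31196213} \approx 137.32 i$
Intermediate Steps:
$\sqrt{\left(\frac{5133}{8193} - \frac{3512}{22846}\right) - 18858} = \sqrt{\left(5133 \cdot \frac{1}{8193} - \frac{1756}{11423}\right) - 18858} = \sqrt{\left(\frac{1711}{2731} - \frac{1756}{11423}\right) - 18858} = \sqrt{\frac{14749117}{31196213} - 18858} = \sqrt{- \frac{588283435637}{31196213}} = \frac{i \sqrt{18352215362503642681}}{31196213}$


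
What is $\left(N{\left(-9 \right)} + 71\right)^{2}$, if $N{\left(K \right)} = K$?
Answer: $3844$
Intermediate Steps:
$\left(N{\left(-9 \right)} + 71\right)^{2} = \left(-9 + 71\right)^{2} = 62^{2} = 3844$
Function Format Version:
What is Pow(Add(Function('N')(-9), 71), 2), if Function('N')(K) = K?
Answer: 3844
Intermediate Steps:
Pow(Add(Function('N')(-9), 71), 2) = Pow(Add(-9, 71), 2) = Pow(62, 2) = 3844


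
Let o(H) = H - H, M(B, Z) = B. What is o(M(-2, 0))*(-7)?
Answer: 0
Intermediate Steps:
o(H) = 0
o(M(-2, 0))*(-7) = 0*(-7) = 0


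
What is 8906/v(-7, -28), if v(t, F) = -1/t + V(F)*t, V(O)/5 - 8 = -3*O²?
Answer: 62342/574281 ≈ 0.10856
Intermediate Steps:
V(O) = 40 - 15*O² (V(O) = 40 + 5*(-3*O²) = 40 - 15*O²)
v(t, F) = -1/t + t*(40 - 15*F²) (v(t, F) = -1/t + (40 - 15*F²)*t = -1/t + t*(40 - 15*F²))
8906/v(-7, -28) = 8906/(((-1 + (-7)²*(40 - 15*(-28)²))/(-7))) = 8906/((-(-1 + 49*(40 - 15*784))/7)) = 8906/((-(-1 + 49*(40 - 11760))/7)) = 8906/((-(-1 + 49*(-11720))/7)) = 8906/((-(-1 - 574280)/7)) = 8906/((-⅐*(-574281))) = 8906/(574281/7) = 8906*(7/574281) = 62342/574281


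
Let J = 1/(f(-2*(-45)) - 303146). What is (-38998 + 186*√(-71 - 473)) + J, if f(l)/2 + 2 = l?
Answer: -11815224061/302970 + 744*I*√34 ≈ -38998.0 + 4338.2*I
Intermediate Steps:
f(l) = -4 + 2*l
J = -1/302970 (J = 1/((-4 + 2*(-2*(-45))) - 303146) = 1/((-4 + 2*90) - 303146) = 1/((-4 + 180) - 303146) = 1/(176 - 303146) = 1/(-302970) = -1/302970 ≈ -3.3007e-6)
(-38998 + 186*√(-71 - 473)) + J = (-38998 + 186*√(-71 - 473)) - 1/302970 = (-38998 + 186*√(-544)) - 1/302970 = (-38998 + 186*(4*I*√34)) - 1/302970 = (-38998 + 744*I*√34) - 1/302970 = -11815224061/302970 + 744*I*√34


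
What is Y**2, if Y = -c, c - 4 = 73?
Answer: 5929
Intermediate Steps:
c = 77 (c = 4 + 73 = 77)
Y = -77 (Y = -1*77 = -77)
Y**2 = (-77)**2 = 5929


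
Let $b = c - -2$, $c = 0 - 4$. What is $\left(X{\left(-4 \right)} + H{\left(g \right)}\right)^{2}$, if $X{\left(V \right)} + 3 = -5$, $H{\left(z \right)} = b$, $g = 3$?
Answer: $100$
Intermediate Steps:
$c = -4$ ($c = 0 - 4 = -4$)
$b = -2$ ($b = -4 - -2 = -4 + 2 = -2$)
$H{\left(z \right)} = -2$
$X{\left(V \right)} = -8$ ($X{\left(V \right)} = -3 - 5 = -8$)
$\left(X{\left(-4 \right)} + H{\left(g \right)}\right)^{2} = \left(-8 - 2\right)^{2} = \left(-10\right)^{2} = 100$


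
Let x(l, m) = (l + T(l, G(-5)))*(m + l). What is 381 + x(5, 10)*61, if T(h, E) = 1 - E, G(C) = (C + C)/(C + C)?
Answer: 4956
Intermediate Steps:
G(C) = 1 (G(C) = (2*C)/((2*C)) = (2*C)*(1/(2*C)) = 1)
x(l, m) = l*(l + m) (x(l, m) = (l + (1 - 1*1))*(m + l) = (l + (1 - 1))*(l + m) = (l + 0)*(l + m) = l*(l + m))
381 + x(5, 10)*61 = 381 + (5*(5 + 10))*61 = 381 + (5*15)*61 = 381 + 75*61 = 381 + 4575 = 4956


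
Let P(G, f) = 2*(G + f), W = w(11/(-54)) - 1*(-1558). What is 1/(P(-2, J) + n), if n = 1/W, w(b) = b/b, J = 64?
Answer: 1559/193317 ≈ 0.0080645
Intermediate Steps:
w(b) = 1
W = 1559 (W = 1 - 1*(-1558) = 1 + 1558 = 1559)
n = 1/1559 ≈ 0.00064144
P(G, f) = 2*G + 2*f
1/(P(-2, J) + n) = 1/((2*(-2) + 2*64) + 1/1559) = 1/((-4 + 128) + 1/1559) = 1/(124 + 1/1559) = 1/(193317/1559) = 1559/193317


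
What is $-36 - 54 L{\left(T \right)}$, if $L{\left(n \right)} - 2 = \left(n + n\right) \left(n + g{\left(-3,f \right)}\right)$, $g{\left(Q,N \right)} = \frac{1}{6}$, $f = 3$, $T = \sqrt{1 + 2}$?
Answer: $-468 - 18 \sqrt{3} \approx -499.18$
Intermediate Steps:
$T = \sqrt{3} \approx 1.732$
$g{\left(Q,N \right)} = \frac{1}{6}$
$L{\left(n \right)} = 2 + 2 n \left(\frac{1}{6} + n\right)$ ($L{\left(n \right)} = 2 + \left(n + n\right) \left(n + \frac{1}{6}\right) = 2 + 2 n \left(\frac{1}{6} + n\right)$)
$-36 - 54 L{\left(T \right)} = -36 - 54 \left(2 + 2 \left(\sqrt{3}\right)^{2} + \frac{\sqrt{3}}{3}\right) = -36 - 54 \left(2 + 2 \cdot 3 + \frac{\sqrt{3}}{3}\right) = -36 - 54 \left(2 + 6 + \frac{\sqrt{3}}{3}\right) = -36 - 54 \left(8 + \frac{\sqrt{3}}{3}\right) = -36 - \left(432 + 18 \sqrt{3}\right) = -468 - 18 \sqrt{3}$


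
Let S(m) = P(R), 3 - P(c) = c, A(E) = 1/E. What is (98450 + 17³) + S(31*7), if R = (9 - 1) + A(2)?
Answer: 206715/2 ≈ 1.0336e+5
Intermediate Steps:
R = 17/2 (R = (9 - 1) + 1/2 = 8 + ½ = 17/2 ≈ 8.5000)
P(c) = 3 - c
S(m) = -11/2 (S(m) = 3 - 1*17/2 = 3 - 17/2 = -11/2)
(98450 + 17³) + S(31*7) = (98450 + 17³) - 11/2 = (98450 + 4913) - 11/2 = 103363 - 11/2 = 206715/2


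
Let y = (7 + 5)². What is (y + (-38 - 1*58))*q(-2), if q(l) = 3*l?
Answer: -288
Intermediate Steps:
y = 144 (y = 12² = 144)
(y + (-38 - 1*58))*q(-2) = (144 + (-38 - 1*58))*(3*(-2)) = (144 + (-38 - 58))*(-6) = (144 - 96)*(-6) = 48*(-6) = -288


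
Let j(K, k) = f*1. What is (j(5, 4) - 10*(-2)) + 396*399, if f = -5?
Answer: 158019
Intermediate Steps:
j(K, k) = -5 (j(K, k) = -5*1 = -5)
(j(5, 4) - 10*(-2)) + 396*399 = (-5 - 10*(-2)) + 396*399 = (-5 + 20) + 158004 = 15 + 158004 = 158019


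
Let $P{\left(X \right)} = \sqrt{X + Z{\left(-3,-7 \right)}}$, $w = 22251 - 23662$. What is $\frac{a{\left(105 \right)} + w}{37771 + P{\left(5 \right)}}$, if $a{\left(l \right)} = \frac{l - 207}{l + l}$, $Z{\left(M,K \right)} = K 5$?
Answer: $- \frac{1865962942}{49932696485} + \frac{49402 i \sqrt{30}}{49932696485} \approx -0.03737 + 5.419 \cdot 10^{-6} i$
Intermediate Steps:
$Z{\left(M,K \right)} = 5 K$
$a{\left(l \right)} = \frac{-207 + l}{2 l}$
$w = -1411$
$P{\left(X \right)} = \sqrt{-35 + X}$ ($P{\left(X \right)} = \sqrt{X + 5 \left(-7\right)} = \sqrt{X - 35} = \sqrt{-35 + X}$)
$\frac{a{\left(105 \right)} + w}{37771 + P{\left(5 \right)}} = \frac{\frac{-207 + 105}{2 \cdot 105} - 1411}{37771 + \sqrt{-35 + 5}} = \frac{\frac{1}{2} \cdot \frac{1}{105} \left(-102\right) - 1411}{37771 + \sqrt{-30}} = \frac{- \frac{17}{35} - 1411}{37771 + i \sqrt{30}} = - \frac{49402}{35 \left(37771 + i \sqrt{30}\right)}$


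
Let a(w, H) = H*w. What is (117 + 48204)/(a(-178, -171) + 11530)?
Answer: 48321/41968 ≈ 1.1514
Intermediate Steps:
(117 + 48204)/(a(-178, -171) + 11530) = (117 + 48204)/(-171*(-178) + 11530) = 48321/(30438 + 11530) = 48321/41968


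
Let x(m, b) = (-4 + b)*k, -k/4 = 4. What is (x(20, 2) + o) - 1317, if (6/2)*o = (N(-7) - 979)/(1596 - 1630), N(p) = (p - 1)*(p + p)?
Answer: -2553/2 ≈ -1276.5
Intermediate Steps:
N(p) = 2*p*(-1 + p) (N(p) = (-1 + p)*(2*p) = 2*p*(-1 + p))
k = -16 (k = -4*4 = -16)
x(m, b) = 64 - 16*b (x(m, b) = (-4 + b)*(-16) = 64 - 16*b)
o = 17/2 (o = ((2*(-7)*(-1 - 7) - 979)/(1596 - 1630))/3 = ((2*(-7)*(-8) - 979)/(-34))/3 = ((112 - 979)*(-1/34))/3 = (-867*(-1/34))/3 = (⅓)*(51/2) = 17/2 ≈ 8.5000)
(x(20, 2) + o) - 1317 = ((64 - 16*2) + 17/2) - 1317 = ((64 - 32) + 17/2) - 1317 = (32 + 17/2) - 1317 = 81/2 - 1317 = -2553/2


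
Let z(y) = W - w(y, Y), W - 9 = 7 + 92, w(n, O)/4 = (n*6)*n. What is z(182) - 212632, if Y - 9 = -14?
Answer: -1007500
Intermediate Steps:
Y = -5 (Y = 9 - 14 = -5)
w(n, O) = 24*n**2 (w(n, O) = 4*((n*6)*n) = 4*((6*n)*n) = 4*(6*n**2) = 24*n**2)
W = 108 (W = 9 + (7 + 92) = 9 + 99 = 108)
z(y) = 108 - 24*y**2
z(182) - 212632 = (108 - 24*182**2) - 212632 = (108 - 24*33124) - 212632 = (108 - 794976) - 212632 = -794868 - 212632 = -1007500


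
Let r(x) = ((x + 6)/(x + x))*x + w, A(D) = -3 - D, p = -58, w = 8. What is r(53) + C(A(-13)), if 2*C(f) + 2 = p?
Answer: 15/2 ≈ 7.5000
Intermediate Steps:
C(f) = -30 (C(f) = -1 + (1/2)*(-58) = -1 - 29 = -30)
r(x) = 11 + x/2 (r(x) = ((x + 6)/(x + x))*x + 8 = ((6 + x)/((2*x)))*x + 8 = ((6 + x)*(1/(2*x)))*x + 8 = ((6 + x)/(2*x))*x + 8 = (3 + x/2) + 8 = 11 + x/2)
r(53) + C(A(-13)) = (11 + (1/2)*53) - 30 = (11 + 53/2) - 30 = 75/2 - 30 = 15/2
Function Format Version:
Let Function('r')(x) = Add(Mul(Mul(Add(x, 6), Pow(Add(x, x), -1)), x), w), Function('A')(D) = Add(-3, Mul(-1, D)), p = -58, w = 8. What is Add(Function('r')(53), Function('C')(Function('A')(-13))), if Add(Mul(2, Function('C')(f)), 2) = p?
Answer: Rational(15, 2) ≈ 7.5000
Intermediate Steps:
Function('C')(f) = -30 (Function('C')(f) = Add(-1, Mul(Rational(1, 2), -58)) = Add(-1, -29) = -30)
Function('r')(x) = Add(11, Mul(Rational(1, 2), x)) (Function('r')(x) = Add(Mul(Mul(Add(x, 6), Pow(Add(x, x), -1)), x), 8) = Add(Mul(Mul(Add(6, x), Pow(Mul(2, x), -1)), x), 8) = Add(Mul(Mul(Add(6, x), Mul(Rational(1, 2), Pow(x, -1))), x), 8) = Add(Mul(Mul(Rational(1, 2), Pow(x, -1), Add(6, x)), x), 8) = Add(Add(3, Mul(Rational(1, 2), x)), 8) = Add(11, Mul(Rational(1, 2), x)))
Add(Function('r')(53), Function('C')(Function('A')(-13))) = Add(Add(11, Mul(Rational(1, 2), 53)), -30) = Add(Add(11, Rational(53, 2)), -30) = Add(Rational(75, 2), -30) = Rational(15, 2)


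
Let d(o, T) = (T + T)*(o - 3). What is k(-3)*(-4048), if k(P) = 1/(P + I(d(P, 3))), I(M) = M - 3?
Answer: 2024/21 ≈ 96.381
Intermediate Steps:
d(o, T) = 2*T*(-3 + o) (d(o, T) = (2*T)*(-3 + o) = 2*T*(-3 + o))
I(M) = -3 + M
k(P) = 1/(-21 + 7*P) (k(P) = 1/(P + (-3 + 2*3*(-3 + P))) = 1/(P + (-3 + (-18 + 6*P))) = 1/(P + (-21 + 6*P)) = 1/(-21 + 7*P))
k(-3)*(-4048) = (1/(7*(-3 - 3)))*(-4048) = ((1/7)/(-6))*(-4048) = ((1/7)*(-1/6))*(-4048) = -1/42*(-4048) = 2024/21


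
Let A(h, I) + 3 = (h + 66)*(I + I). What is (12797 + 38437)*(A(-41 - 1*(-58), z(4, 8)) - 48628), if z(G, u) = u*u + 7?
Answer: -1887716730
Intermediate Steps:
z(G, u) = 7 + u² (z(G, u) = u² + 7 = 7 + u²)
A(h, I) = -3 + 2*I*(66 + h) (A(h, I) = -3 + (h + 66)*(I + I) = -3 + (66 + h)*(2*I) = -3 + 2*I*(66 + h))
(12797 + 38437)*(A(-41 - 1*(-58), z(4, 8)) - 48628) = (12797 + 38437)*((-3 + 132*(7 + 8²) + 2*(7 + 8²)*(-41 - 1*(-58))) - 48628) = 51234*((-3 + 132*(7 + 64) + 2*(7 + 64)*(-41 + 58)) - 48628) = 51234*((-3 + 132*71 + 2*71*17) - 48628) = 51234*((-3 + 9372 + 2414) - 48628) = 51234*(11783 - 48628) = 51234*(-36845) = -1887716730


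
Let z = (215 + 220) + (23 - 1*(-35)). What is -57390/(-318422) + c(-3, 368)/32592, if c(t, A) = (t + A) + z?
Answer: 178638413/864834152 ≈ 0.20656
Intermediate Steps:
z = 493 (z = 435 + (23 + 35) = 435 + 58 = 493)
c(t, A) = 493 + A + t (c(t, A) = (t + A) + 493 = (A + t) + 493 = 493 + A + t)
-57390/(-318422) + c(-3, 368)/32592 = -57390/(-318422) + (493 + 368 - 3)/32592 = -57390*(-1/318422) + 858*(1/32592) = 28695/159211 + 143/5432 = 178638413/864834152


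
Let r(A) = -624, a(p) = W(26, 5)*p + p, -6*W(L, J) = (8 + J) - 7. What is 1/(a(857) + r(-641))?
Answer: -1/624 ≈ -0.0016026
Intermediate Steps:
W(L, J) = -⅙ - J/6 (W(L, J) = -((8 + J) - 7)/6 = -(1 + J)/6 = -⅙ - J/6)
a(p) = 0 (a(p) = (-⅙ - ⅙*5)*p + p = (-⅙ - ⅚)*p + p = -p + p = 0)
1/(a(857) + r(-641)) = 1/(0 - 624) = 1/(-624) = -1/624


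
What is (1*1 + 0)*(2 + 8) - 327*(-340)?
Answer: 111190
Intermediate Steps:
(1*1 + 0)*(2 + 8) - 327*(-340) = (1 + 0)*10 + 111180 = 1*10 + 111180 = 10 + 111180 = 111190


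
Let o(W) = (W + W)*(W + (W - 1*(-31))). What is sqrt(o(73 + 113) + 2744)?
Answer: 2*sqrt(38165) ≈ 390.72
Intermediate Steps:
o(W) = 2*W*(31 + 2*W) (o(W) = (2*W)*(W + (W + 31)) = (2*W)*(W + (31 + W)) = (2*W)*(31 + 2*W) = 2*W*(31 + 2*W))
sqrt(o(73 + 113) + 2744) = sqrt(2*(73 + 113)*(31 + 2*(73 + 113)) + 2744) = sqrt(2*186*(31 + 2*186) + 2744) = sqrt(2*186*(31 + 372) + 2744) = sqrt(2*186*403 + 2744) = sqrt(149916 + 2744) = sqrt(152660) = 2*sqrt(38165)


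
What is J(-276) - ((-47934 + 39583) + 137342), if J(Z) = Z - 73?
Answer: -129340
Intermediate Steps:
J(Z) = -73 + Z
J(-276) - ((-47934 + 39583) + 137342) = (-73 - 276) - ((-47934 + 39583) + 137342) = -349 - (-8351 + 137342) = -349 - 1*128991 = -349 - 128991 = -129340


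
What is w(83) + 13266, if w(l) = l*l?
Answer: 20155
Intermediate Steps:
w(l) = l²
w(83) + 13266 = 83² + 13266 = 6889 + 13266 = 20155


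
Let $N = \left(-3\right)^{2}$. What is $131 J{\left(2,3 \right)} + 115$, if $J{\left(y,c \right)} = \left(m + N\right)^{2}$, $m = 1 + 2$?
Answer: $18979$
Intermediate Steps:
$m = 3$
$N = 9$
$J{\left(y,c \right)} = 144$ ($J{\left(y,c \right)} = \left(3 + 9\right)^{2} = 12^{2} = 144$)
$131 J{\left(2,3 \right)} + 115 = 131 \cdot 144 + 115 = 18864 + 115 = 18979$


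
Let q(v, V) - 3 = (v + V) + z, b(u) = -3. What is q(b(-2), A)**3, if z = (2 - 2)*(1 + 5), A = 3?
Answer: 27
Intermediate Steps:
z = 0 (z = 0*6 = 0)
q(v, V) = 3 + V + v (q(v, V) = 3 + ((v + V) + 0) = 3 + ((V + v) + 0) = 3 + (V + v) = 3 + V + v)
q(b(-2), A)**3 = (3 + 3 - 3)**3 = 3**3 = 27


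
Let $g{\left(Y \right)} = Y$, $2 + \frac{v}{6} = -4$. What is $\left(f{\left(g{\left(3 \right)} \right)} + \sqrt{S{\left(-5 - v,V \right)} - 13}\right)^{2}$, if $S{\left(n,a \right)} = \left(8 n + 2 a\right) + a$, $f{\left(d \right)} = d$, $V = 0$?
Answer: $\left(3 + \sqrt{235}\right)^{2} \approx 335.98$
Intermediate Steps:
$v = -36$ ($v = -12 + 6 \left(-4\right) = -12 - 24 = -36$)
$S{\left(n,a \right)} = 3 a + 8 n$ ($S{\left(n,a \right)} = \left(2 a + 8 n\right) + a = 3 a + 8 n$)
$\left(f{\left(g{\left(3 \right)} \right)} + \sqrt{S{\left(-5 - v,V \right)} - 13}\right)^{2} = \left(3 + \sqrt{\left(3 \cdot 0 + 8 \left(-5 - -36\right)\right) - 13}\right)^{2} = \left(3 + \sqrt{\left(0 + 8 \left(-5 + 36\right)\right) - 13}\right)^{2} = \left(3 + \sqrt{\left(0 + 8 \cdot 31\right) - 13}\right)^{2} = \left(3 + \sqrt{\left(0 + 248\right) - 13}\right)^{2} = \left(3 + \sqrt{248 - 13}\right)^{2} = \left(3 + \sqrt{235}\right)^{2}$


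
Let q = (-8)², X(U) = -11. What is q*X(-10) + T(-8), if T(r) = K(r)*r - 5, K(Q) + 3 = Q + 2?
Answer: -637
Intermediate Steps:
K(Q) = -1 + Q (K(Q) = -3 + (Q + 2) = -3 + (2 + Q) = -1 + Q)
q = 64
T(r) = -5 + r*(-1 + r) (T(r) = (-1 + r)*r - 5 = r*(-1 + r) - 5 = -5 + r*(-1 + r))
q*X(-10) + T(-8) = 64*(-11) + (-5 - 8*(-1 - 8)) = -704 + (-5 - 8*(-9)) = -704 + (-5 + 72) = -704 + 67 = -637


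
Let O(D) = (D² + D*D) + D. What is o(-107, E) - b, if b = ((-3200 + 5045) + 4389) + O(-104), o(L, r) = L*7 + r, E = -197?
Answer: -28708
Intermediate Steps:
o(L, r) = r + 7*L (o(L, r) = 7*L + r = r + 7*L)
O(D) = D + 2*D² (O(D) = (D² + D²) + D = 2*D² + D = D + 2*D²)
b = 27762 (b = ((-3200 + 5045) + 4389) - 104*(1 + 2*(-104)) = (1845 + 4389) - 104*(1 - 208) = 6234 - 104*(-207) = 6234 + 21528 = 27762)
o(-107, E) - b = (-197 + 7*(-107)) - 1*27762 = (-197 - 749) - 27762 = -946 - 27762 = -28708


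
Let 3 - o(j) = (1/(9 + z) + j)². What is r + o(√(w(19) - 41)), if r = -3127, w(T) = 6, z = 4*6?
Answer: -3363922/1089 - 2*I*√35/33 ≈ -3089.0 - 0.35855*I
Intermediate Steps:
z = 24
o(j) = 3 - (1/33 + j)² (o(j) = 3 - (1/(9 + 24) + j)² = 3 - (1/33 + j)²)
r + o(√(w(19) - 41)) = -3127 + (3 - (1 + 33*√(6 - 41))²/1089) = -3127 + (3 - (1 + 33*√(-35))²/1089) = -3127 + (3 - (1 + 33*(I*√35))²/1089) = -3127 + (3 - (1 + 33*I*√35)²/1089) = -3124 - (1 + 33*I*√35)²/1089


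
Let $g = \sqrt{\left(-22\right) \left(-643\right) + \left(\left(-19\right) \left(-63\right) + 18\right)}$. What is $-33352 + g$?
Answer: $-33352 + \sqrt{15361} \approx -33228.0$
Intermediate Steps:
$g = \sqrt{15361}$ ($g = \sqrt{14146 + \left(1197 + 18\right)} = \sqrt{14146 + 1215} = \sqrt{15361} \approx 123.94$)
$-33352 + g = -33352 + \sqrt{15361}$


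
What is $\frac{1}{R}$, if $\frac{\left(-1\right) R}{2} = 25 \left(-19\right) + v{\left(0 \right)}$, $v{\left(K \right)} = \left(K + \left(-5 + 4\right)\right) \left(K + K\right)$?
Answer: $\frac{1}{950} \approx 0.0010526$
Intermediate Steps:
$v{\left(K \right)} = 2 K \left(-1 + K\right)$ ($v{\left(K \right)} = \left(K - 1\right) 2 K = \left(-1 + K\right) 2 K = 2 K \left(-1 + K\right)$)
$R = 950$ ($R = - 2 \left(25 \left(-19\right) + 2 \cdot 0 \left(-1 + 0\right)\right) = - 2 \left(-475 + 2 \cdot 0 \left(-1\right)\right) = - 2 \left(-475 + 0\right) = \left(-2\right) \left(-475\right) = 950$)
$\frac{1}{R} = \frac{1}{950}$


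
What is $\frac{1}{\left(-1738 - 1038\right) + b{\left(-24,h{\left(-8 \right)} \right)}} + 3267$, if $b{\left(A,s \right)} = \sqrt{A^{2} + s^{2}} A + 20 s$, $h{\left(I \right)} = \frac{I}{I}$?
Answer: $\frac{5932204843}{1815796} + \frac{3 \sqrt{577}}{907898} \approx 3267.0$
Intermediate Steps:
$h{\left(I \right)} = 1$
$b{\left(A,s \right)} = 20 s + A \sqrt{A^{2} + s^{2}}$ ($b{\left(A,s \right)} = A \sqrt{A^{2} + s^{2}} + 20 s = 20 s + A \sqrt{A^{2} + s^{2}}$)
$\frac{1}{\left(-1738 - 1038\right) + b{\left(-24,h{\left(-8 \right)} \right)}} + 3267 = \frac{1}{\left(-1738 - 1038\right) + \left(20 \cdot 1 - 24 \sqrt{\left(-24\right)^{2} + 1^{2}}\right)} + 3267 = \frac{1}{\left(-1738 - 1038\right) + \left(20 - 24 \sqrt{576 + 1}\right)} + 3267 = \frac{1}{-2776 + \left(20 - 24 \sqrt{577}\right)} + 3267 = \frac{1}{-2756 - 24 \sqrt{577}} + 3267 = 3267 + \frac{1}{-2756 - 24 \sqrt{577}}$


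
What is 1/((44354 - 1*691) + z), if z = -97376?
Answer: -1/53713 ≈ -1.8617e-5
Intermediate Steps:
1/((44354 - 1*691) + z) = 1/((44354 - 1*691) - 97376) = 1/((44354 - 691) - 97376) = 1/(43663 - 97376) = 1/(-53713) = -1/53713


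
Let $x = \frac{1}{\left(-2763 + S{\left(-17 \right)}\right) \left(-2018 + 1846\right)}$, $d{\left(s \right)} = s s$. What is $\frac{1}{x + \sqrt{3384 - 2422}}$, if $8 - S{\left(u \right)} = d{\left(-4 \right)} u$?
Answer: $- \frac{427076}{175462941204511} + \frac{182393909776 \sqrt{962}}{175462941204511} \approx 0.032241$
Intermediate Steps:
$d{\left(s \right)} = s^{2}$
$S{\left(u \right)} = 8 - 16 u$ ($S{\left(u \right)} = 8 - \left(-4\right)^{2} u = 8 - 16 u$)
$x = \frac{1}{427076}$ ($x = \frac{1}{\left(-2763 + \left(8 - -272\right)\right) \left(-2018 + 1846\right)} = \frac{1}{\left(-2763 + \left(8 + 272\right)\right) \left(-172\right)} = \frac{1}{\left(-2763 + 280\right) \left(-172\right)} = \frac{1}{\left(-2483\right) \left(-172\right)} = \frac{1}{427076} \approx 2.3415 \cdot 10^{-6}$)
$\frac{1}{x + \sqrt{3384 - 2422}} = \frac{1}{\frac{1}{427076} + \sqrt{3384 - 2422}} = \frac{1}{\frac{1}{427076} + \sqrt{962}}$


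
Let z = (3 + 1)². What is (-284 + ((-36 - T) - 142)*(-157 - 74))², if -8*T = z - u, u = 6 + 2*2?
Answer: 26452745449/16 ≈ 1.6533e+9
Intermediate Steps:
u = 10 (u = 6 + 4 = 10)
z = 16 (z = 4² = 16)
T = -¾ (T = -(16 - 1*10)/8 = -(16 - 10)/8 = -⅛*6 = -¾ ≈ -0.75000)
(-284 + ((-36 - T) - 142)*(-157 - 74))² = (-284 + ((-36 - 1*(-¾)) - 142)*(-157 - 74))² = (-284 + ((-36 + ¾) - 142)*(-231))² = (-284 + (-141/4 - 142)*(-231))² = (-284 - 709/4*(-231))² = (-284 + 163779/4)² = (162643/4)² = 26452745449/16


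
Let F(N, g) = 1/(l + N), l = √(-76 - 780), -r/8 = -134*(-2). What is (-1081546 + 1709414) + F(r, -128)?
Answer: 360835111464/574699 - I*√214/2298796 ≈ 6.2787e+5 - 6.3637e-6*I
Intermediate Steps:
r = -2144 (r = -(-1072)*(-2) = -8*268 = -2144)
l = 2*I*√214 (l = √(-856) = 2*I*√214 ≈ 29.257*I)
F(N, g) = 1/(N + 2*I*√214) (F(N, g) = 1/(2*I*√214 + N) = 1/(N + 2*I*√214))
(-1081546 + 1709414) + F(r, -128) = (-1081546 + 1709414) + 1/(-2144 + 2*I*√214) = 627868 + 1/(-2144 + 2*I*√214)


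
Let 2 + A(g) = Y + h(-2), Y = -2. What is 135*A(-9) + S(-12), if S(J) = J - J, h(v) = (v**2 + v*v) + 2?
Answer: 810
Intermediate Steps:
h(v) = 2 + 2*v**2 (h(v) = (v**2 + v**2) + 2 = 2*v**2 + 2 = 2 + 2*v**2)
A(g) = 6 (A(g) = -2 + (-2 + (2 + 2*(-2)**2)) = -2 + (-2 + (2 + 2*4)) = -2 + (-2 + (2 + 8)) = -2 + (-2 + 10) = -2 + 8 = 6)
S(J) = 0
135*A(-9) + S(-12) = 135*6 + 0 = 810 + 0 = 810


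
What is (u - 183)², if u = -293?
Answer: 226576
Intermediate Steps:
(u - 183)² = (-293 - 183)² = (-476)² = 226576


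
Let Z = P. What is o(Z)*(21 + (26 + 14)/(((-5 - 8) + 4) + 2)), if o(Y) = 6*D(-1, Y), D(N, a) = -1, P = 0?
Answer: -642/7 ≈ -91.714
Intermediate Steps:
Z = 0
o(Y) = -6 (o(Y) = 6*(-1) = -6)
o(Z)*(21 + (26 + 14)/(((-5 - 8) + 4) + 2)) = -6*(21 + (26 + 14)/(((-5 - 8) + 4) + 2)) = -6*(21 + 40/((-13 + 4) + 2)) = -6*(21 + 40/(-9 + 2)) = -6*(21 + 40/(-7)) = -6*(21 + 40*(-⅐)) = -6*(21 - 40/7) = -6*107/7 = -642/7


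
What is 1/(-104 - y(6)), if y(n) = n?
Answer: -1/110 ≈ -0.0090909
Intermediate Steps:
1/(-104 - y(6)) = 1/(-104 - 1*6) = 1/(-104 - 6) = 1/(-110) = -1/110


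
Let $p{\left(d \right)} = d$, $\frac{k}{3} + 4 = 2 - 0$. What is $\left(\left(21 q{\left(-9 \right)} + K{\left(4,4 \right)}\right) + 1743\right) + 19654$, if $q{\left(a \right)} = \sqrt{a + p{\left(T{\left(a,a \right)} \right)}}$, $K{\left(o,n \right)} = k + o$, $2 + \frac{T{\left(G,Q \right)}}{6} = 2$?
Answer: $21395 + 63 i \approx 21395.0 + 63.0 i$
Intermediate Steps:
$k = -6$ ($k = -12 + 3 \left(2 - 0\right) = -12 + 3 \left(2 + 0\right) = -12 + 3 \cdot 2 = -12 + 6 = -6$)
$T{\left(G,Q \right)} = 0$ ($T{\left(G,Q \right)} = -12 + 6 \cdot 2 = -12 + 12 = 0$)
$K{\left(o,n \right)} = -6 + o$
$q{\left(a \right)} = \sqrt{a}$ ($q{\left(a \right)} = \sqrt{a + 0} = \sqrt{a}$)
$\left(\left(21 q{\left(-9 \right)} + K{\left(4,4 \right)}\right) + 1743\right) + 19654 = \left(\left(21 \sqrt{-9} + \left(-6 + 4\right)\right) + 1743\right) + 19654 = \left(\left(21 \cdot 3 i - 2\right) + 1743\right) + 19654 = \left(\left(63 i - 2\right) + 1743\right) + 19654 = \left(\left(-2 + 63 i\right) + 1743\right) + 19654 = \left(1741 + 63 i\right) + 19654 = 21395 + 63 i$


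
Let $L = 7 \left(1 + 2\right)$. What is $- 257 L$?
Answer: $-5397$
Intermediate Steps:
$L = 21$ ($L = 7 \cdot 3 = 21$)
$- 257 L = \left(-257\right) 21 = -5397$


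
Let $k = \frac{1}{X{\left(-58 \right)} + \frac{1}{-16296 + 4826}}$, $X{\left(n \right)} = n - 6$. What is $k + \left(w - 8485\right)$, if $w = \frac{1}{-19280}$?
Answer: $- \frac{120089119930481}{14153081680} \approx -8485.0$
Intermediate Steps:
$w = - \frac{1}{19280} \approx -5.1867 \cdot 10^{-5}$
$X{\left(n \right)} = -6 + n$
$k = - \frac{11470}{734081}$ ($k = \frac{1}{\left(-6 - 58\right) + \frac{1}{-16296 + 4826}} = \frac{1}{-64 + \frac{1}{-11470}} = \frac{1}{-64 - \frac{1}{11470}} = \frac{1}{- \frac{734081}{11470}} = - \frac{11470}{734081} \approx -0.015625$)
$k + \left(w - 8485\right) = - \frac{11470}{734081} - \frac{163590801}{19280} = - \frac{120089119930481}{14153081680}$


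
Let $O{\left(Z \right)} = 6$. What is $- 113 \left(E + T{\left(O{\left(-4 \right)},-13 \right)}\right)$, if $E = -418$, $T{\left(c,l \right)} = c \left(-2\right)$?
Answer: $48590$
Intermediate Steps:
$T{\left(c,l \right)} = - 2 c$
$- 113 \left(E + T{\left(O{\left(-4 \right)},-13 \right)}\right) = - 113 \left(-418 - 12\right) = \left(-113\right) \left(-430\right) = 48590$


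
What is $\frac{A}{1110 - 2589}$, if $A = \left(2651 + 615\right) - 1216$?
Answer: $- \frac{2050}{1479} \approx -1.3861$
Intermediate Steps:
$A = 2050$ ($A = 3266 - 1216 = 2050$)
$\frac{A}{1110 - 2589} = \frac{2050}{1110 - 2589} = \frac{2050}{-1479} = 2050 \left(- \frac{1}{1479}\right) = - \frac{2050}{1479}$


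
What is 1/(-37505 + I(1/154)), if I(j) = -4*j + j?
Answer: -154/5775773 ≈ -2.6663e-5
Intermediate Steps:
I(j) = -3*j
1/(-37505 + I(1/154)) = 1/(-37505 - 3/154) = 1/(-5775773/154) = -154/5775773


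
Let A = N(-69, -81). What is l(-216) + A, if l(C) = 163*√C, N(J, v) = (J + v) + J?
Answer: -219 + 978*I*√6 ≈ -219.0 + 2395.6*I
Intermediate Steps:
N(J, v) = v + 2*J
A = -219 (A = -81 + 2*(-69) = -81 - 138 = -219)
l(-216) + A = 163*√(-216) - 219 = 163*(6*I*√6) - 219 = 978*I*√6 - 219 = -219 + 978*I*√6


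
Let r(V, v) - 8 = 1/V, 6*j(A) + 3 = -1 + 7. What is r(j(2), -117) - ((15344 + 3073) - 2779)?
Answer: -15628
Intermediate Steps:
j(A) = ½ (j(A) = -½ + (-1 + 7)/6 = -½ + (⅙)*6 = -½ + 1 = ½)
r(V, v) = 8 + 1/V
r(j(2), -117) - ((15344 + 3073) - 2779) = (8 + 1/(½)) - ((15344 + 3073) - 2779) = (8 + 2) - (18417 - 2779) = 10 - 1*15638 = 10 - 15638 = -15628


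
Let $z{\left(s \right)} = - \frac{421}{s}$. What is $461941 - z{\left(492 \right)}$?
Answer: $\frac{227275393}{492} \approx 4.6194 \cdot 10^{5}$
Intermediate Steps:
$461941 - z{\left(492 \right)} = 461941 - - \frac{421}{492} = 461941 + \frac{421}{492} = \frac{227275393}{492}$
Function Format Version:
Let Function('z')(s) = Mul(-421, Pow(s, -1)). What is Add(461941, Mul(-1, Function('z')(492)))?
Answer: Rational(227275393, 492) ≈ 4.6194e+5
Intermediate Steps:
Add(461941, Mul(-1, Function('z')(492))) = Add(461941, Mul(-1, Mul(-421, Pow(492, -1)))) = Add(461941, Mul(-1, Mul(-421, Rational(1, 492)))) = Add(461941, Mul(-1, Rational(-421, 492))) = Add(461941, Rational(421, 492)) = Rational(227275393, 492)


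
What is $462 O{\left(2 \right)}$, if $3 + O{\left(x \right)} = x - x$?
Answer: $-1386$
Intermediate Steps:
$O{\left(x \right)} = -3$ ($O{\left(x \right)} = -3 + \left(x - x\right) = -3 + 0 = -3$)
$462 O{\left(2 \right)} = 462 \left(-3\right) = -1386$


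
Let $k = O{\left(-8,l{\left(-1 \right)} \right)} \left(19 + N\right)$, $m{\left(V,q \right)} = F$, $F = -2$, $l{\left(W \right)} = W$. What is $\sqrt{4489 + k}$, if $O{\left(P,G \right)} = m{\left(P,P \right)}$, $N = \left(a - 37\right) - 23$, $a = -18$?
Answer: $\sqrt{4607} \approx 67.875$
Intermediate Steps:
$N = -78$ ($N = \left(-18 - 37\right) - 23 = -55 - 23 = -78$)
$m{\left(V,q \right)} = -2$
$O{\left(P,G \right)} = -2$
$k = 118$ ($k = - 2 \left(19 - 78\right) = \left(-2\right) \left(-59\right) = 118$)
$\sqrt{4489 + k} = \sqrt{4489 + 118} = \sqrt{4607}$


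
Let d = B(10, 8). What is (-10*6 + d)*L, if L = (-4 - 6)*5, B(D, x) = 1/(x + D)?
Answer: 26975/9 ≈ 2997.2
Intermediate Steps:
B(D, x) = 1/(D + x)
d = 1/18 (d = 1/(10 + 8) = 1/18 ≈ 0.055556)
L = -50 (L = -10*5 = -50)
(-10*6 + d)*L = (-10*6 + 1/18)*(-50) = (-60 + 1/18)*(-50) = -1079/18*(-50) = 26975/9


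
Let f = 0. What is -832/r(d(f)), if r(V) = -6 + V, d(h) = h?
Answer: 416/3 ≈ 138.67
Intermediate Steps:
-832/r(d(f)) = -832/(-6 + 0) = -832/(-6) = -832*(-1/6) = 416/3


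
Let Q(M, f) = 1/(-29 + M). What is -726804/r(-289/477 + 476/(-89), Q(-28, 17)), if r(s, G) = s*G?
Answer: -1758735582084/252773 ≈ -6.9578e+6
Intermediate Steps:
r(s, G) = G*s
-726804/r(-289/477 + 476/(-89), Q(-28, 17)) = -726804*(-29 - 28)/(-289/477 + 476/(-89)) = -726804*(-57/(-289*1/477 + 476*(-1/89))) = -726804*(-57/(-289/477 - 476/89)) = -726804/((-1/57*(-252773/42453))) = -726804/252773/2419821 = -726804*2419821/252773 = -1758735582084/252773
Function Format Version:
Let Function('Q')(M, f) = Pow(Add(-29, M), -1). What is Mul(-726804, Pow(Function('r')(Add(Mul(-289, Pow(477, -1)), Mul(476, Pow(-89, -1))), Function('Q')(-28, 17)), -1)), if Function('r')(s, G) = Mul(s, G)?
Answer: Rational(-1758735582084, 252773) ≈ -6.9578e+6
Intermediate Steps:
Function('r')(s, G) = Mul(G, s)
Mul(-726804, Pow(Function('r')(Add(Mul(-289, Pow(477, -1)), Mul(476, Pow(-89, -1))), Function('Q')(-28, 17)), -1)) = Mul(-726804, Pow(Mul(Pow(Add(-29, -28), -1), Add(Mul(-289, Pow(477, -1)), Mul(476, Pow(-89, -1)))), -1)) = Mul(-726804, Pow(Mul(Pow(-57, -1), Add(Mul(-289, Rational(1, 477)), Mul(476, Rational(-1, 89)))), -1)) = Mul(-726804, Pow(Mul(Rational(-1, 57), Add(Rational(-289, 477), Rational(-476, 89))), -1)) = Mul(-726804, Pow(Mul(Rational(-1, 57), Rational(-252773, 42453)), -1)) = Mul(-726804, Pow(Rational(252773, 2419821), -1)) = Mul(-726804, Rational(2419821, 252773)) = Rational(-1758735582084, 252773)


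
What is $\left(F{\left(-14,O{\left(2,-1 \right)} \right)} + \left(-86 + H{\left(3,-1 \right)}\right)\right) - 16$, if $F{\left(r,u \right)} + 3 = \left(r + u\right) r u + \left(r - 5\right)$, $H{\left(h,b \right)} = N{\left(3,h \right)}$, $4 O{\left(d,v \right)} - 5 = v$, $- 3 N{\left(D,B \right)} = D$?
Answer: $57$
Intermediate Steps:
$N{\left(D,B \right)} = - \frac{D}{3}$
$O{\left(d,v \right)} = \frac{5}{4} + \frac{v}{4}$
$H{\left(h,b \right)} = -1$ ($H{\left(h,b \right)} = \left(- \frac{1}{3}\right) 3 = -1$)
$F{\left(r,u \right)} = -8 + r + r u \left(r + u\right)$ ($F{\left(r,u \right)} = -3 + \left(\left(r + u\right) r u + \left(r - 5\right)\right) = -3 + \left(r \left(r + u\right) u + \left(-5 + r\right)\right) = -3 + \left(r u \left(r + u\right) + \left(-5 + r\right)\right) = -3 + \left(-5 + r + r u \left(r + u\right)\right) = -8 + r + r u \left(r + u\right)$)
$\left(F{\left(-14,O{\left(2,-1 \right)} \right)} + \left(-86 + H{\left(3,-1 \right)}\right)\right) - 16 = \left(\left(-8 - 14 - 14 \left(\frac{5}{4} + \frac{1}{4} \left(-1\right)\right)^{2} + \left(\frac{5}{4} + \frac{1}{4} \left(-1\right)\right) \left(-14\right)^{2}\right) - 87\right) - 16 = \left(\left(-8 - 14 - 14 \left(\frac{5}{4} - \frac{1}{4}\right)^{2} + \left(\frac{5}{4} - \frac{1}{4}\right) 196\right) - 87\right) - 16 = \left(\left(-8 - 14 - 14 \cdot 1^{2} + 1 \cdot 196\right) - 87\right) - 16 = \left(\left(-8 - 14 - 14 + 196\right) - 87\right) - 16 = \left(160 - 87\right) - 16 = 73 - 16 = 57$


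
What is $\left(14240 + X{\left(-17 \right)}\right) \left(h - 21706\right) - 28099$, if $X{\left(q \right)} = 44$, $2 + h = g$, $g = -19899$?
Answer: $-594342487$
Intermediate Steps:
$h = -19901$ ($h = -2 - 19899 = -19901$)
$\left(14240 + X{\left(-17 \right)}\right) \left(h - 21706\right) - 28099 = \left(14240 + 44\right) \left(-19901 - 21706\right) - 28099 = 14284 \left(-41607\right) - 28099 = -594314388 - 28099 = -594342487$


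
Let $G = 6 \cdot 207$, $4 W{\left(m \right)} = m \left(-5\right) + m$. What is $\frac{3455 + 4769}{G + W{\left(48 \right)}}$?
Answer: $\frac{4112}{597} \approx 6.8878$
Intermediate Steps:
$W{\left(m \right)} = - m$ ($W{\left(m \right)} = \frac{m \left(-5\right) + m}{4} = \frac{- 5 m + m}{4} = \frac{\left(-4\right) m}{4} = - m$)
$G = 1242$
$\frac{3455 + 4769}{G + W{\left(48 \right)}} = \frac{3455 + 4769}{1242 - 48} = \frac{8224}{1242 - 48} = \frac{8224}{1194} = 8224 \cdot \frac{1}{1194} = \frac{4112}{597}$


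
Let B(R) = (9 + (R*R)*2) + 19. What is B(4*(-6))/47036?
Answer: 295/11759 ≈ 0.025087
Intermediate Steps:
B(R) = 28 + 2*R² (B(R) = (9 + R²*2) + 19 = (9 + 2*R²) + 19 = 28 + 2*R²)
B(4*(-6))/47036 = (28 + 2*(4*(-6))²)/47036 = (28 + 2*(-24)²)*(1/47036) = (28 + 2*576)*(1/47036) = (28 + 1152)*(1/47036) = 1180*(1/47036) = 295/11759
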